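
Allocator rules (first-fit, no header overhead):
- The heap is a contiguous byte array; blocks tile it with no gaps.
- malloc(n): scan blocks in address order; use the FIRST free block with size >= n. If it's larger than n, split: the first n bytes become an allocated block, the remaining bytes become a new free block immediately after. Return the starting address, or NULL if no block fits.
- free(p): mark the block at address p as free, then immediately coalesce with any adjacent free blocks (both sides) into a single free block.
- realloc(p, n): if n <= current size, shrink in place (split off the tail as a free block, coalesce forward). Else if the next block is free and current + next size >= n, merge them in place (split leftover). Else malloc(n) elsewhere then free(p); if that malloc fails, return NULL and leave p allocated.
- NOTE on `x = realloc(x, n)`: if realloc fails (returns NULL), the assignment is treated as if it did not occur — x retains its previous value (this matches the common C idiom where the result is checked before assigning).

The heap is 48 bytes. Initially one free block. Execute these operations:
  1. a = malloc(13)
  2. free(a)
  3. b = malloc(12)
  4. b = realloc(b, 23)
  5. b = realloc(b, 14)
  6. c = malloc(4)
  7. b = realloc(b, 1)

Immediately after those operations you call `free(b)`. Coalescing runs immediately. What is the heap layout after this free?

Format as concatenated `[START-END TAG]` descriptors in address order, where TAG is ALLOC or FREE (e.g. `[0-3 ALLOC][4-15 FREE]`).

Op 1: a = malloc(13) -> a = 0; heap: [0-12 ALLOC][13-47 FREE]
Op 2: free(a) -> (freed a); heap: [0-47 FREE]
Op 3: b = malloc(12) -> b = 0; heap: [0-11 ALLOC][12-47 FREE]
Op 4: b = realloc(b, 23) -> b = 0; heap: [0-22 ALLOC][23-47 FREE]
Op 5: b = realloc(b, 14) -> b = 0; heap: [0-13 ALLOC][14-47 FREE]
Op 6: c = malloc(4) -> c = 14; heap: [0-13 ALLOC][14-17 ALLOC][18-47 FREE]
Op 7: b = realloc(b, 1) -> b = 0; heap: [0-0 ALLOC][1-13 FREE][14-17 ALLOC][18-47 FREE]
free(b): b = 0 -> block [0-0 ALLOC]; mark free, coalesce with adjacent free neighbors -> [0-13 FREE][14-17 ALLOC][18-47 FREE]

Answer: [0-13 FREE][14-17 ALLOC][18-47 FREE]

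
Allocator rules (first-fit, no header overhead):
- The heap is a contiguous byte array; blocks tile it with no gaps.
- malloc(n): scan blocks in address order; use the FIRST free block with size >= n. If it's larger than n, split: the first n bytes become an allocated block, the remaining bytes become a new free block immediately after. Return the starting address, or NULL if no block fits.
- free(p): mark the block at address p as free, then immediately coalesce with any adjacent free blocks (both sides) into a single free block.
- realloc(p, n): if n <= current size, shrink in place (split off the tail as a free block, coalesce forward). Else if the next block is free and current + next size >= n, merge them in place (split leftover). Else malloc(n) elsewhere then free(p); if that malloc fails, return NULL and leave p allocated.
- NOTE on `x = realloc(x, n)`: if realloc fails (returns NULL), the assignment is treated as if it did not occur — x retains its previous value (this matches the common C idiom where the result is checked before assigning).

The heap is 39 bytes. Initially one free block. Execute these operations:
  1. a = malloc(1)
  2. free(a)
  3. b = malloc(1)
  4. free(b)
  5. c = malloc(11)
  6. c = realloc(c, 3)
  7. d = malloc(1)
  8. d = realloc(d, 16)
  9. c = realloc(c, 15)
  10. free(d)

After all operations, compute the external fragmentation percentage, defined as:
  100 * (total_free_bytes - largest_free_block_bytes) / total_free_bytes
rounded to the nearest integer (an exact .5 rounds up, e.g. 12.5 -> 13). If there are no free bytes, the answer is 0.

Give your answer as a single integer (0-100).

Op 1: a = malloc(1) -> a = 0; heap: [0-0 ALLOC][1-38 FREE]
Op 2: free(a) -> (freed a); heap: [0-38 FREE]
Op 3: b = malloc(1) -> b = 0; heap: [0-0 ALLOC][1-38 FREE]
Op 4: free(b) -> (freed b); heap: [0-38 FREE]
Op 5: c = malloc(11) -> c = 0; heap: [0-10 ALLOC][11-38 FREE]
Op 6: c = realloc(c, 3) -> c = 0; heap: [0-2 ALLOC][3-38 FREE]
Op 7: d = malloc(1) -> d = 3; heap: [0-2 ALLOC][3-3 ALLOC][4-38 FREE]
Op 8: d = realloc(d, 16) -> d = 3; heap: [0-2 ALLOC][3-18 ALLOC][19-38 FREE]
Op 9: c = realloc(c, 15) -> c = 19; heap: [0-2 FREE][3-18 ALLOC][19-33 ALLOC][34-38 FREE]
Op 10: free(d) -> (freed d); heap: [0-18 FREE][19-33 ALLOC][34-38 FREE]
Free blocks: [19 5] total_free=24 largest=19 -> 100*(24-19)/24 = 500/24 ≈ 20.833 -> rounds to 21

Answer: 21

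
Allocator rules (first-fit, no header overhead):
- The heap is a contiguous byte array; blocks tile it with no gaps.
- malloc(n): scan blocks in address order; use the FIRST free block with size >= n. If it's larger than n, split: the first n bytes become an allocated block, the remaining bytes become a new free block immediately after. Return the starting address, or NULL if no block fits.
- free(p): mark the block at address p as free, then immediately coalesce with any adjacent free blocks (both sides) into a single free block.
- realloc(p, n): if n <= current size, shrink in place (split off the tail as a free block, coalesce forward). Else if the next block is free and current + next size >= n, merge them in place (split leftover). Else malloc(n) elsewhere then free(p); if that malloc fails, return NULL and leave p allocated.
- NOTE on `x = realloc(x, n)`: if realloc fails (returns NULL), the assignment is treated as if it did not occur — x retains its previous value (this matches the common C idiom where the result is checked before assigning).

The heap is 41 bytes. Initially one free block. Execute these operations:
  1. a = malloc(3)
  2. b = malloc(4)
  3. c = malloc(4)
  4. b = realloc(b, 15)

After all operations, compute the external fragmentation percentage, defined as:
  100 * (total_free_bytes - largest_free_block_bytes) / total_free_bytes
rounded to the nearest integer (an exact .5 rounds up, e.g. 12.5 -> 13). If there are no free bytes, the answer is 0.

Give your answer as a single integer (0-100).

Answer: 21

Derivation:
Op 1: a = malloc(3) -> a = 0; heap: [0-2 ALLOC][3-40 FREE]
Op 2: b = malloc(4) -> b = 3; heap: [0-2 ALLOC][3-6 ALLOC][7-40 FREE]
Op 3: c = malloc(4) -> c = 7; heap: [0-2 ALLOC][3-6 ALLOC][7-10 ALLOC][11-40 FREE]
Op 4: b = realloc(b, 15) -> b = 11; heap: [0-2 ALLOC][3-6 FREE][7-10 ALLOC][11-25 ALLOC][26-40 FREE]
Free blocks: [4 15] total_free=19 largest=15 -> 100*(19-15)/19 = 400/19 ≈ 21.053 -> rounds to 21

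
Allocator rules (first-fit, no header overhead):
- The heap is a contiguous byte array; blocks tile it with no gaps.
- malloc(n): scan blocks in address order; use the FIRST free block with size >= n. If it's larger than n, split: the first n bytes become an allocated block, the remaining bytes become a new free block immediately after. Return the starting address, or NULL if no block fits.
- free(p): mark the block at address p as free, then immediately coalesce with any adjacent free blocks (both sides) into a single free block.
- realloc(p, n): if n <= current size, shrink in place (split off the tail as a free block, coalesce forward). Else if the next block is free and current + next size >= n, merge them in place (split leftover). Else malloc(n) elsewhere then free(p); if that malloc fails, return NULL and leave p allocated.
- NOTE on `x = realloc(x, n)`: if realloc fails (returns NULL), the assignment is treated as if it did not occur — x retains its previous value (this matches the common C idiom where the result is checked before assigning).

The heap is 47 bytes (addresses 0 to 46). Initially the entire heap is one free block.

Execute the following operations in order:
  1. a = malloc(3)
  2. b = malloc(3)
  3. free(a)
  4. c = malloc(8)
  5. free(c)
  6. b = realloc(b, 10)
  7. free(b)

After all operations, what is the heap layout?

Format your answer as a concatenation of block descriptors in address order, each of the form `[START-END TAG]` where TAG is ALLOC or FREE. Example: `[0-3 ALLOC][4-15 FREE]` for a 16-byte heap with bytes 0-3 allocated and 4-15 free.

Op 1: a = malloc(3) -> a = 0; heap: [0-2 ALLOC][3-46 FREE]
Op 2: b = malloc(3) -> b = 3; heap: [0-2 ALLOC][3-5 ALLOC][6-46 FREE]
Op 3: free(a) -> (freed a); heap: [0-2 FREE][3-5 ALLOC][6-46 FREE]
Op 4: c = malloc(8) -> c = 6; heap: [0-2 FREE][3-5 ALLOC][6-13 ALLOC][14-46 FREE]
Op 5: free(c) -> (freed c); heap: [0-2 FREE][3-5 ALLOC][6-46 FREE]
Op 6: b = realloc(b, 10) -> b = 3; heap: [0-2 FREE][3-12 ALLOC][13-46 FREE]
Op 7: free(b) -> (freed b); heap: [0-46 FREE]

Answer: [0-46 FREE]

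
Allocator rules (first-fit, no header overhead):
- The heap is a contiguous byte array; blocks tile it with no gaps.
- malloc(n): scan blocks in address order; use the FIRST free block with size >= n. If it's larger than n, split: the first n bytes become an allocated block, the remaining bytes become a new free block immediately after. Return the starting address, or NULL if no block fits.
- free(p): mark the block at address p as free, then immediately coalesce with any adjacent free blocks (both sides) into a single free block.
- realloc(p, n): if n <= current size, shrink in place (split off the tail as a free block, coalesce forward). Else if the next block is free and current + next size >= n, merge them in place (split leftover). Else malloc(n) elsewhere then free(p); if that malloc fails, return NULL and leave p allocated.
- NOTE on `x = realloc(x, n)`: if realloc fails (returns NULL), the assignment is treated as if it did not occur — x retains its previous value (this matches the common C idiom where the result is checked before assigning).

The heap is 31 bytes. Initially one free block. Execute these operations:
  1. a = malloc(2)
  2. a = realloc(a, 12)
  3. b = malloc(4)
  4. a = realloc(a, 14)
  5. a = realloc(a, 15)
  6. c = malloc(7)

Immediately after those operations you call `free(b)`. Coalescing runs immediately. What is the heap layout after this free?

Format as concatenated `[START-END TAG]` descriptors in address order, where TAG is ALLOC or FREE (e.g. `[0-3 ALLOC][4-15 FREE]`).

Op 1: a = malloc(2) -> a = 0; heap: [0-1 ALLOC][2-30 FREE]
Op 2: a = realloc(a, 12) -> a = 0; heap: [0-11 ALLOC][12-30 FREE]
Op 3: b = malloc(4) -> b = 12; heap: [0-11 ALLOC][12-15 ALLOC][16-30 FREE]
Op 4: a = realloc(a, 14) -> a = 16; heap: [0-11 FREE][12-15 ALLOC][16-29 ALLOC][30-30 FREE]
Op 5: a = realloc(a, 15) -> a = 16; heap: [0-11 FREE][12-15 ALLOC][16-30 ALLOC]
Op 6: c = malloc(7) -> c = 0; heap: [0-6 ALLOC][7-11 FREE][12-15 ALLOC][16-30 ALLOC]
free(b): b = 12 -> block [12-15 ALLOC]; mark free, coalesce with adjacent free neighbors -> [0-6 ALLOC][7-15 FREE][16-30 ALLOC]

Answer: [0-6 ALLOC][7-15 FREE][16-30 ALLOC]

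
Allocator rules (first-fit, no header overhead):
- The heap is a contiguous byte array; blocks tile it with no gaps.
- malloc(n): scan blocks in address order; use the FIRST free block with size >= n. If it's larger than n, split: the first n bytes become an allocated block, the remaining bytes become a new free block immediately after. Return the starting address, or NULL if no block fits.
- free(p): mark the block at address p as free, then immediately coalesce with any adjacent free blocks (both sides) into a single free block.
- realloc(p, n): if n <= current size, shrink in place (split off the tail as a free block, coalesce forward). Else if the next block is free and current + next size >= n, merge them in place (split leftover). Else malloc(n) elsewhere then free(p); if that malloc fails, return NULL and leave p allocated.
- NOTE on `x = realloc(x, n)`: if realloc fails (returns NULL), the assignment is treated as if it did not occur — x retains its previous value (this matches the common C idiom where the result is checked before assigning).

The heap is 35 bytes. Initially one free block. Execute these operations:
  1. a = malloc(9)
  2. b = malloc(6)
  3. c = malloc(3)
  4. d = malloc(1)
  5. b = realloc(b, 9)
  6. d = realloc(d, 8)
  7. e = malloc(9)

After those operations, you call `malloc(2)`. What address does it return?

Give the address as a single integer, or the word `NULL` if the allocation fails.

Op 1: a = malloc(9) -> a = 0; heap: [0-8 ALLOC][9-34 FREE]
Op 2: b = malloc(6) -> b = 9; heap: [0-8 ALLOC][9-14 ALLOC][15-34 FREE]
Op 3: c = malloc(3) -> c = 15; heap: [0-8 ALLOC][9-14 ALLOC][15-17 ALLOC][18-34 FREE]
Op 4: d = malloc(1) -> d = 18; heap: [0-8 ALLOC][9-14 ALLOC][15-17 ALLOC][18-18 ALLOC][19-34 FREE]
Op 5: b = realloc(b, 9) -> b = 19; heap: [0-8 ALLOC][9-14 FREE][15-17 ALLOC][18-18 ALLOC][19-27 ALLOC][28-34 FREE]
Op 6: d = realloc(d, 8) -> NULL (d unchanged); heap: [0-8 ALLOC][9-14 FREE][15-17 ALLOC][18-18 ALLOC][19-27 ALLOC][28-34 FREE]
Op 7: e = malloc(9) -> e = NULL; heap: [0-8 ALLOC][9-14 FREE][15-17 ALLOC][18-18 ALLOC][19-27 ALLOC][28-34 FREE]
malloc(2): first-fit scan over [0-8 ALLOC][9-14 FREE][15-17 ALLOC][18-18 ALLOC][19-27 ALLOC][28-34 FREE] -> 9

Answer: 9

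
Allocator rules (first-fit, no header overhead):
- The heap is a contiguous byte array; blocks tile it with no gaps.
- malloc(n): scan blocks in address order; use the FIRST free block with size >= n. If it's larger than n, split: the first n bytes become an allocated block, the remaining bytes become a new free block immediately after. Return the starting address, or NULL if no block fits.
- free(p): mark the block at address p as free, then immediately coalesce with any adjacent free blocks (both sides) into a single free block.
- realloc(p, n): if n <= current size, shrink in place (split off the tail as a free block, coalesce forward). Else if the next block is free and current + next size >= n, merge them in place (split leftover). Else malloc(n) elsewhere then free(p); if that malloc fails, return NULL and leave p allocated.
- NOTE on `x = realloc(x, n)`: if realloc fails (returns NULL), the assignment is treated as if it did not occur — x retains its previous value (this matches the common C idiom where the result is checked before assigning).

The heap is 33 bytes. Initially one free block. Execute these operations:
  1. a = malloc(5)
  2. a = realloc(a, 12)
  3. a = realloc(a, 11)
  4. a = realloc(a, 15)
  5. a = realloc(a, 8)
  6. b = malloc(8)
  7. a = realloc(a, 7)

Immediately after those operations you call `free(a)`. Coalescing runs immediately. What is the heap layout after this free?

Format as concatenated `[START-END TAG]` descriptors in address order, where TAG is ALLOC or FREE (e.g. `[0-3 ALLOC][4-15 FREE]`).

Op 1: a = malloc(5) -> a = 0; heap: [0-4 ALLOC][5-32 FREE]
Op 2: a = realloc(a, 12) -> a = 0; heap: [0-11 ALLOC][12-32 FREE]
Op 3: a = realloc(a, 11) -> a = 0; heap: [0-10 ALLOC][11-32 FREE]
Op 4: a = realloc(a, 15) -> a = 0; heap: [0-14 ALLOC][15-32 FREE]
Op 5: a = realloc(a, 8) -> a = 0; heap: [0-7 ALLOC][8-32 FREE]
Op 6: b = malloc(8) -> b = 8; heap: [0-7 ALLOC][8-15 ALLOC][16-32 FREE]
Op 7: a = realloc(a, 7) -> a = 0; heap: [0-6 ALLOC][7-7 FREE][8-15 ALLOC][16-32 FREE]
free(a): a = 0 -> block [0-6 ALLOC]; mark free, coalesce with adjacent free neighbors -> [0-7 FREE][8-15 ALLOC][16-32 FREE]

Answer: [0-7 FREE][8-15 ALLOC][16-32 FREE]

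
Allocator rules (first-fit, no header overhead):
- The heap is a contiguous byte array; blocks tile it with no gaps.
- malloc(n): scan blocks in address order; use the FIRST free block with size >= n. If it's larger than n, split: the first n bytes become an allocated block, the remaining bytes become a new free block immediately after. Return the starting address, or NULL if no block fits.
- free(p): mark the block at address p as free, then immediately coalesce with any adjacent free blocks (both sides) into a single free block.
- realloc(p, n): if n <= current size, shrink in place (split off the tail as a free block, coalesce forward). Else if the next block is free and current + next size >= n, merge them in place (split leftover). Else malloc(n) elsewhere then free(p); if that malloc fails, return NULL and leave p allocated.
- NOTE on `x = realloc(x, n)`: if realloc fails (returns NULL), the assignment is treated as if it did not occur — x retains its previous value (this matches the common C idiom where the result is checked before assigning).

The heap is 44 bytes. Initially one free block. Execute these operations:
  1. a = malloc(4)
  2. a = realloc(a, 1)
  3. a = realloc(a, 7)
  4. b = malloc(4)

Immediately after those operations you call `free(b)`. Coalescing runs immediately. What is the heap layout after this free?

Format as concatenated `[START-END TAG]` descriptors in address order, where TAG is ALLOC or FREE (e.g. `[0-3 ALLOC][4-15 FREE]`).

Answer: [0-6 ALLOC][7-43 FREE]

Derivation:
Op 1: a = malloc(4) -> a = 0; heap: [0-3 ALLOC][4-43 FREE]
Op 2: a = realloc(a, 1) -> a = 0; heap: [0-0 ALLOC][1-43 FREE]
Op 3: a = realloc(a, 7) -> a = 0; heap: [0-6 ALLOC][7-43 FREE]
Op 4: b = malloc(4) -> b = 7; heap: [0-6 ALLOC][7-10 ALLOC][11-43 FREE]
free(b): b = 7 -> block [7-10 ALLOC]; mark free, coalesce with adjacent free neighbors -> [0-6 ALLOC][7-43 FREE]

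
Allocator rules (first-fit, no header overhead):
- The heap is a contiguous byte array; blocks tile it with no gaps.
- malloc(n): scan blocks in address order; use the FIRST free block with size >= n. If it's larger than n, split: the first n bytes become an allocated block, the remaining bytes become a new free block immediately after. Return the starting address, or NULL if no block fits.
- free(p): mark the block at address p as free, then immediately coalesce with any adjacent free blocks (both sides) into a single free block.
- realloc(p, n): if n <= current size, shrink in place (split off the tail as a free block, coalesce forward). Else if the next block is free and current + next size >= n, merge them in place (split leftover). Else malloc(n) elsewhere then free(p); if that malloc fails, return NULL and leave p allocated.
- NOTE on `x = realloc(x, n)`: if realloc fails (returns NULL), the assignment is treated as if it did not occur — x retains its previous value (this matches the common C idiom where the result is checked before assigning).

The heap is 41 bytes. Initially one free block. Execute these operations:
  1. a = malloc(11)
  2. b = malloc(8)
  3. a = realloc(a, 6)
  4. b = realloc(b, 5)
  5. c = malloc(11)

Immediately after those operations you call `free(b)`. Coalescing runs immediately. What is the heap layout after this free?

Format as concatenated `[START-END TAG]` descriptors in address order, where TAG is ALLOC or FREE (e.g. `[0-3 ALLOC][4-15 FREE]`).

Op 1: a = malloc(11) -> a = 0; heap: [0-10 ALLOC][11-40 FREE]
Op 2: b = malloc(8) -> b = 11; heap: [0-10 ALLOC][11-18 ALLOC][19-40 FREE]
Op 3: a = realloc(a, 6) -> a = 0; heap: [0-5 ALLOC][6-10 FREE][11-18 ALLOC][19-40 FREE]
Op 4: b = realloc(b, 5) -> b = 11; heap: [0-5 ALLOC][6-10 FREE][11-15 ALLOC][16-40 FREE]
Op 5: c = malloc(11) -> c = 16; heap: [0-5 ALLOC][6-10 FREE][11-15 ALLOC][16-26 ALLOC][27-40 FREE]
free(b): b = 11 -> block [11-15 ALLOC]; mark free, coalesce with adjacent free neighbors -> [0-5 ALLOC][6-15 FREE][16-26 ALLOC][27-40 FREE]

Answer: [0-5 ALLOC][6-15 FREE][16-26 ALLOC][27-40 FREE]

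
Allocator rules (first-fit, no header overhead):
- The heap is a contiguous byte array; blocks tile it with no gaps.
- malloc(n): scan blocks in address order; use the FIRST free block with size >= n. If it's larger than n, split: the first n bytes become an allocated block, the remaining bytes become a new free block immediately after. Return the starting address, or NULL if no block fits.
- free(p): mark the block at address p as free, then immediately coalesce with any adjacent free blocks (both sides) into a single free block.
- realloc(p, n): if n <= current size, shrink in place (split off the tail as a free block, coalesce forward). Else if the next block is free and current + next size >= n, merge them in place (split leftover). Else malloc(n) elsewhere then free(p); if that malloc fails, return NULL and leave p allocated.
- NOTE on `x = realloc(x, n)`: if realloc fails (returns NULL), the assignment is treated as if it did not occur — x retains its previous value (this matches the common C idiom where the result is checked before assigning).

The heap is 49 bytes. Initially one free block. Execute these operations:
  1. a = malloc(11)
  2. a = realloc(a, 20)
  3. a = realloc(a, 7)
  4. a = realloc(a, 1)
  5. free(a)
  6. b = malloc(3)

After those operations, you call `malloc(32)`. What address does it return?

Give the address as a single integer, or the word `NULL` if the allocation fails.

Op 1: a = malloc(11) -> a = 0; heap: [0-10 ALLOC][11-48 FREE]
Op 2: a = realloc(a, 20) -> a = 0; heap: [0-19 ALLOC][20-48 FREE]
Op 3: a = realloc(a, 7) -> a = 0; heap: [0-6 ALLOC][7-48 FREE]
Op 4: a = realloc(a, 1) -> a = 0; heap: [0-0 ALLOC][1-48 FREE]
Op 5: free(a) -> (freed a); heap: [0-48 FREE]
Op 6: b = malloc(3) -> b = 0; heap: [0-2 ALLOC][3-48 FREE]
malloc(32): first-fit scan over [0-2 ALLOC][3-48 FREE] -> 3

Answer: 3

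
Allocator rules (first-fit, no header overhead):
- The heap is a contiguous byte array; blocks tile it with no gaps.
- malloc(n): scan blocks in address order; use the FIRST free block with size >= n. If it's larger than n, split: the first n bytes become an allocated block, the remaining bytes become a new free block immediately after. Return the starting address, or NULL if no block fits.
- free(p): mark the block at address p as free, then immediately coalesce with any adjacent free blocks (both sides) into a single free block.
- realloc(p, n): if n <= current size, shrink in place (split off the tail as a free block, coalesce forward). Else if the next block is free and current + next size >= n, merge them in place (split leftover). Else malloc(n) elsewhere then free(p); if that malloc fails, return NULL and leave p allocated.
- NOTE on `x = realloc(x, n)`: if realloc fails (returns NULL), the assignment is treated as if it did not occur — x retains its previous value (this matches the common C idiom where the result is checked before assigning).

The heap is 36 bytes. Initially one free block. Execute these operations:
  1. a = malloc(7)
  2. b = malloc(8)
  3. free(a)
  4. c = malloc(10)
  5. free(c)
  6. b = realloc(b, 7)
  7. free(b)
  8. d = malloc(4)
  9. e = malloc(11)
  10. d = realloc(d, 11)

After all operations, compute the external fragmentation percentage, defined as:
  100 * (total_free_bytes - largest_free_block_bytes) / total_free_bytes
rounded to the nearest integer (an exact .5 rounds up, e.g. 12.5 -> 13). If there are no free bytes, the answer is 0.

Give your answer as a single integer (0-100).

Op 1: a = malloc(7) -> a = 0; heap: [0-6 ALLOC][7-35 FREE]
Op 2: b = malloc(8) -> b = 7; heap: [0-6 ALLOC][7-14 ALLOC][15-35 FREE]
Op 3: free(a) -> (freed a); heap: [0-6 FREE][7-14 ALLOC][15-35 FREE]
Op 4: c = malloc(10) -> c = 15; heap: [0-6 FREE][7-14 ALLOC][15-24 ALLOC][25-35 FREE]
Op 5: free(c) -> (freed c); heap: [0-6 FREE][7-14 ALLOC][15-35 FREE]
Op 6: b = realloc(b, 7) -> b = 7; heap: [0-6 FREE][7-13 ALLOC][14-35 FREE]
Op 7: free(b) -> (freed b); heap: [0-35 FREE]
Op 8: d = malloc(4) -> d = 0; heap: [0-3 ALLOC][4-35 FREE]
Op 9: e = malloc(11) -> e = 4; heap: [0-3 ALLOC][4-14 ALLOC][15-35 FREE]
Op 10: d = realloc(d, 11) -> d = 15; heap: [0-3 FREE][4-14 ALLOC][15-25 ALLOC][26-35 FREE]
Free blocks: [4 10] total_free=14 largest=10 -> 100*(14-10)/14 = 400/14 ≈ 28.571 -> rounds to 29

Answer: 29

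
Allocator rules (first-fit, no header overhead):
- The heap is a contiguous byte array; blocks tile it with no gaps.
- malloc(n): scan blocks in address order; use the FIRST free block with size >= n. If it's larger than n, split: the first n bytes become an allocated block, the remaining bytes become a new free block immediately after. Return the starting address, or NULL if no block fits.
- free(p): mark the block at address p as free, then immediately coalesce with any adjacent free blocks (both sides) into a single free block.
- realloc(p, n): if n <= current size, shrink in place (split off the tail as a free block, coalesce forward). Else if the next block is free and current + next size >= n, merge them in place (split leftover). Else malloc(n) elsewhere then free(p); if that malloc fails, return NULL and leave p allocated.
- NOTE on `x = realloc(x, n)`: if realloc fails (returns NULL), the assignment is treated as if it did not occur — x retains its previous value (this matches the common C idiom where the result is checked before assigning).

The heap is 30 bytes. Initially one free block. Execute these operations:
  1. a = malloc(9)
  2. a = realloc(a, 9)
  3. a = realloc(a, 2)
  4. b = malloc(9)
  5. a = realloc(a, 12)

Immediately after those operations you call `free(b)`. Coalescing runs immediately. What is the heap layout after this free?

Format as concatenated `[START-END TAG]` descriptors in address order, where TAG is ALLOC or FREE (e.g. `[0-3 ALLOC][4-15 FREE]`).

Answer: [0-10 FREE][11-22 ALLOC][23-29 FREE]

Derivation:
Op 1: a = malloc(9) -> a = 0; heap: [0-8 ALLOC][9-29 FREE]
Op 2: a = realloc(a, 9) -> a = 0; heap: [0-8 ALLOC][9-29 FREE]
Op 3: a = realloc(a, 2) -> a = 0; heap: [0-1 ALLOC][2-29 FREE]
Op 4: b = malloc(9) -> b = 2; heap: [0-1 ALLOC][2-10 ALLOC][11-29 FREE]
Op 5: a = realloc(a, 12) -> a = 11; heap: [0-1 FREE][2-10 ALLOC][11-22 ALLOC][23-29 FREE]
free(b): b = 2 -> block [2-10 ALLOC]; mark free, coalesce with adjacent free neighbors -> [0-10 FREE][11-22 ALLOC][23-29 FREE]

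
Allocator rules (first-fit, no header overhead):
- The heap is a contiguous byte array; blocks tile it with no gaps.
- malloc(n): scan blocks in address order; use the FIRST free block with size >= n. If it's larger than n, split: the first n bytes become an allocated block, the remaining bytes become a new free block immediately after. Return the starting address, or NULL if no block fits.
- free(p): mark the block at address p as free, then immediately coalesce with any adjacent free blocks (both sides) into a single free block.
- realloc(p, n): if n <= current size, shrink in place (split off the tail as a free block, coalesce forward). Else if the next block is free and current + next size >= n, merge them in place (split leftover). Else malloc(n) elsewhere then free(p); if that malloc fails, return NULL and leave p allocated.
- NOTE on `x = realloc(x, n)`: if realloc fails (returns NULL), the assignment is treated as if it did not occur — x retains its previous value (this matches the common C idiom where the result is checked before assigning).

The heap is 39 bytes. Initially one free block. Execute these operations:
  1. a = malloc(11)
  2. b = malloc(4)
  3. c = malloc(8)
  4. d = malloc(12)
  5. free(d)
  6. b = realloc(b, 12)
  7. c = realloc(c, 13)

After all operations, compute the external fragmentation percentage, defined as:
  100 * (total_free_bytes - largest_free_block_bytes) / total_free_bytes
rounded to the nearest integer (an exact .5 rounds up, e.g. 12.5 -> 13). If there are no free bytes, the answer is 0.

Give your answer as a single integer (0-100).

Answer: 50

Derivation:
Op 1: a = malloc(11) -> a = 0; heap: [0-10 ALLOC][11-38 FREE]
Op 2: b = malloc(4) -> b = 11; heap: [0-10 ALLOC][11-14 ALLOC][15-38 FREE]
Op 3: c = malloc(8) -> c = 15; heap: [0-10 ALLOC][11-14 ALLOC][15-22 ALLOC][23-38 FREE]
Op 4: d = malloc(12) -> d = 23; heap: [0-10 ALLOC][11-14 ALLOC][15-22 ALLOC][23-34 ALLOC][35-38 FREE]
Op 5: free(d) -> (freed d); heap: [0-10 ALLOC][11-14 ALLOC][15-22 ALLOC][23-38 FREE]
Op 6: b = realloc(b, 12) -> b = 23; heap: [0-10 ALLOC][11-14 FREE][15-22 ALLOC][23-34 ALLOC][35-38 FREE]
Op 7: c = realloc(c, 13) -> NULL (c unchanged); heap: [0-10 ALLOC][11-14 FREE][15-22 ALLOC][23-34 ALLOC][35-38 FREE]
Free blocks: [4 4] total_free=8 largest=4 -> 100*(8-4)/8 = 400/8 = 50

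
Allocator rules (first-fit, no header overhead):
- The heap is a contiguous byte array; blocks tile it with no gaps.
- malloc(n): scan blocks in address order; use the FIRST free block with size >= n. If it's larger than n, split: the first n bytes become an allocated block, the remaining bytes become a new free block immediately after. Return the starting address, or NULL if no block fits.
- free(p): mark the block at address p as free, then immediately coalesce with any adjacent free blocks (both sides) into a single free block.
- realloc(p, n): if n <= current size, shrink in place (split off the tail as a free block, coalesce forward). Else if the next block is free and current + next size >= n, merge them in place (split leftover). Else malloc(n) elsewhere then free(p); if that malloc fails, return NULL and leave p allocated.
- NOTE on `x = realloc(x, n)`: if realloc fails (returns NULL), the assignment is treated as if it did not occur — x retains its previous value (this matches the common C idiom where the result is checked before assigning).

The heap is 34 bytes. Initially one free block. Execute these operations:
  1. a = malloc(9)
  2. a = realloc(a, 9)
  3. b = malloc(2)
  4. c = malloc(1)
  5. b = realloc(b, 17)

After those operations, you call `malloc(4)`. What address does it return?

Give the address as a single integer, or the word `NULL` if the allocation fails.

Op 1: a = malloc(9) -> a = 0; heap: [0-8 ALLOC][9-33 FREE]
Op 2: a = realloc(a, 9) -> a = 0; heap: [0-8 ALLOC][9-33 FREE]
Op 3: b = malloc(2) -> b = 9; heap: [0-8 ALLOC][9-10 ALLOC][11-33 FREE]
Op 4: c = malloc(1) -> c = 11; heap: [0-8 ALLOC][9-10 ALLOC][11-11 ALLOC][12-33 FREE]
Op 5: b = realloc(b, 17) -> b = 12; heap: [0-8 ALLOC][9-10 FREE][11-11 ALLOC][12-28 ALLOC][29-33 FREE]
malloc(4): first-fit scan over [0-8 ALLOC][9-10 FREE][11-11 ALLOC][12-28 ALLOC][29-33 FREE] -> 29

Answer: 29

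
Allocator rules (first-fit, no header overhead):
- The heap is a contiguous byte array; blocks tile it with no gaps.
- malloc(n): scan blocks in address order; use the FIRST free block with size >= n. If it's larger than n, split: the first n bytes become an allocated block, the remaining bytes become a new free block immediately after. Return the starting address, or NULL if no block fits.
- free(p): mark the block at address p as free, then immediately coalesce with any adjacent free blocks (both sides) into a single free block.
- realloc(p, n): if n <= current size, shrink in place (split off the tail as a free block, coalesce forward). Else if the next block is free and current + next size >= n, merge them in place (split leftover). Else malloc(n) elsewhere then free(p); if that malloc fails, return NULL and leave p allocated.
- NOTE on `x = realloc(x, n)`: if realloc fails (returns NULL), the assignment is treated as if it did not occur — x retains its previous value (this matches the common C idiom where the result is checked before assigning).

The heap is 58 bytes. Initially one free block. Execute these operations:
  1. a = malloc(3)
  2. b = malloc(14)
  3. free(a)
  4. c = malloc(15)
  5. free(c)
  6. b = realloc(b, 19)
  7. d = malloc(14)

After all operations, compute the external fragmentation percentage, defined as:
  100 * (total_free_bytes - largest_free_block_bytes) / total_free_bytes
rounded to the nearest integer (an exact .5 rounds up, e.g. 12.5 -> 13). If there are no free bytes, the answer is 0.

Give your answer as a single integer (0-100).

Answer: 12

Derivation:
Op 1: a = malloc(3) -> a = 0; heap: [0-2 ALLOC][3-57 FREE]
Op 2: b = malloc(14) -> b = 3; heap: [0-2 ALLOC][3-16 ALLOC][17-57 FREE]
Op 3: free(a) -> (freed a); heap: [0-2 FREE][3-16 ALLOC][17-57 FREE]
Op 4: c = malloc(15) -> c = 17; heap: [0-2 FREE][3-16 ALLOC][17-31 ALLOC][32-57 FREE]
Op 5: free(c) -> (freed c); heap: [0-2 FREE][3-16 ALLOC][17-57 FREE]
Op 6: b = realloc(b, 19) -> b = 3; heap: [0-2 FREE][3-21 ALLOC][22-57 FREE]
Op 7: d = malloc(14) -> d = 22; heap: [0-2 FREE][3-21 ALLOC][22-35 ALLOC][36-57 FREE]
Free blocks: [3 22] total_free=25 largest=22 -> 100*(25-22)/25 = 300/25 = 12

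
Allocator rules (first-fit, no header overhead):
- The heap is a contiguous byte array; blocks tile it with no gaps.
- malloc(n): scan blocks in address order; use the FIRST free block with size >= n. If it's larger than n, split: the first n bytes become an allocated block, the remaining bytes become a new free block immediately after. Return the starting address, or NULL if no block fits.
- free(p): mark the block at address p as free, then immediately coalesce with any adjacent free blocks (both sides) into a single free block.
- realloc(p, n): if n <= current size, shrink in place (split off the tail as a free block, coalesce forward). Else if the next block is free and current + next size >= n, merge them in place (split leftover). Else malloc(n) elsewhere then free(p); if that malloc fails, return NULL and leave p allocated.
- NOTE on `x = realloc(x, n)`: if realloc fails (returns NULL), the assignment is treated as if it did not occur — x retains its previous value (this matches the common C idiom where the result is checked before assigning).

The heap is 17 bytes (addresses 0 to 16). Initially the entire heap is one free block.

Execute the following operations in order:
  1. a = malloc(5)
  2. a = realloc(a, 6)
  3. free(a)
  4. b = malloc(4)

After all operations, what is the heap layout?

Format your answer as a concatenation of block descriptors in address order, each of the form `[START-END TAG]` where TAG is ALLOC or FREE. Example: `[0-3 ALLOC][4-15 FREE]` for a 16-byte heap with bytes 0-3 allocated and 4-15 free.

Answer: [0-3 ALLOC][4-16 FREE]

Derivation:
Op 1: a = malloc(5) -> a = 0; heap: [0-4 ALLOC][5-16 FREE]
Op 2: a = realloc(a, 6) -> a = 0; heap: [0-5 ALLOC][6-16 FREE]
Op 3: free(a) -> (freed a); heap: [0-16 FREE]
Op 4: b = malloc(4) -> b = 0; heap: [0-3 ALLOC][4-16 FREE]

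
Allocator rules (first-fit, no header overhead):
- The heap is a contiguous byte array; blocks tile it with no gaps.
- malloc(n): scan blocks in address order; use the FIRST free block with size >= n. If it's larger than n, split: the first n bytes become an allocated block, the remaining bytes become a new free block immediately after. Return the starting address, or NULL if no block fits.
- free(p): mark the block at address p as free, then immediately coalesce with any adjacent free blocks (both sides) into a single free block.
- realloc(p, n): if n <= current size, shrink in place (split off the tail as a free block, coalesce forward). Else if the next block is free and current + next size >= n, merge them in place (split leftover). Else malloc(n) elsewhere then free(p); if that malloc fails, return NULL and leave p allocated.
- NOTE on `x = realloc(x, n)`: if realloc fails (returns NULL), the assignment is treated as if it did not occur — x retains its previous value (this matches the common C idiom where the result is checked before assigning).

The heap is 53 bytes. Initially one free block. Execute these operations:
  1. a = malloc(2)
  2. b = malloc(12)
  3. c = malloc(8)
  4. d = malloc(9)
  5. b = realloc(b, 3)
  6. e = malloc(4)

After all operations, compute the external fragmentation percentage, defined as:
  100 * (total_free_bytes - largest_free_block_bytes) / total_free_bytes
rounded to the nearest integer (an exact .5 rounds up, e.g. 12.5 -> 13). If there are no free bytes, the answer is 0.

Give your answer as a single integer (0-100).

Op 1: a = malloc(2) -> a = 0; heap: [0-1 ALLOC][2-52 FREE]
Op 2: b = malloc(12) -> b = 2; heap: [0-1 ALLOC][2-13 ALLOC][14-52 FREE]
Op 3: c = malloc(8) -> c = 14; heap: [0-1 ALLOC][2-13 ALLOC][14-21 ALLOC][22-52 FREE]
Op 4: d = malloc(9) -> d = 22; heap: [0-1 ALLOC][2-13 ALLOC][14-21 ALLOC][22-30 ALLOC][31-52 FREE]
Op 5: b = realloc(b, 3) -> b = 2; heap: [0-1 ALLOC][2-4 ALLOC][5-13 FREE][14-21 ALLOC][22-30 ALLOC][31-52 FREE]
Op 6: e = malloc(4) -> e = 5; heap: [0-1 ALLOC][2-4 ALLOC][5-8 ALLOC][9-13 FREE][14-21 ALLOC][22-30 ALLOC][31-52 FREE]
Free blocks: [5 22] total_free=27 largest=22 -> 100*(27-22)/27 = 500/27 ≈ 18.519 -> rounds to 19

Answer: 19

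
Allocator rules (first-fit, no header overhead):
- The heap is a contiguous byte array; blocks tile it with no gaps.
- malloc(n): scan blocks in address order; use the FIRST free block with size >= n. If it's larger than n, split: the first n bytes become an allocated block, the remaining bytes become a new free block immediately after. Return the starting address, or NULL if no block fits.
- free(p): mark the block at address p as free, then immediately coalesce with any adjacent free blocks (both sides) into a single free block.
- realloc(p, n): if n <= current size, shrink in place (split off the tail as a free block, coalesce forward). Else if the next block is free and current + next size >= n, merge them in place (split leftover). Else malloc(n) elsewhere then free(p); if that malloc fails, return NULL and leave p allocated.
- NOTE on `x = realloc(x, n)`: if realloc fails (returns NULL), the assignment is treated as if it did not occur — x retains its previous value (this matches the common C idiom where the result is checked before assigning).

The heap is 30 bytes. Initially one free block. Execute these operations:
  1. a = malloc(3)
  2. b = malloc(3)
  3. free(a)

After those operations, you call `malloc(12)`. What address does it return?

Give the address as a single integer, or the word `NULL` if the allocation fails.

Op 1: a = malloc(3) -> a = 0; heap: [0-2 ALLOC][3-29 FREE]
Op 2: b = malloc(3) -> b = 3; heap: [0-2 ALLOC][3-5 ALLOC][6-29 FREE]
Op 3: free(a) -> (freed a); heap: [0-2 FREE][3-5 ALLOC][6-29 FREE]
malloc(12): first-fit scan over [0-2 FREE][3-5 ALLOC][6-29 FREE] -> 6

Answer: 6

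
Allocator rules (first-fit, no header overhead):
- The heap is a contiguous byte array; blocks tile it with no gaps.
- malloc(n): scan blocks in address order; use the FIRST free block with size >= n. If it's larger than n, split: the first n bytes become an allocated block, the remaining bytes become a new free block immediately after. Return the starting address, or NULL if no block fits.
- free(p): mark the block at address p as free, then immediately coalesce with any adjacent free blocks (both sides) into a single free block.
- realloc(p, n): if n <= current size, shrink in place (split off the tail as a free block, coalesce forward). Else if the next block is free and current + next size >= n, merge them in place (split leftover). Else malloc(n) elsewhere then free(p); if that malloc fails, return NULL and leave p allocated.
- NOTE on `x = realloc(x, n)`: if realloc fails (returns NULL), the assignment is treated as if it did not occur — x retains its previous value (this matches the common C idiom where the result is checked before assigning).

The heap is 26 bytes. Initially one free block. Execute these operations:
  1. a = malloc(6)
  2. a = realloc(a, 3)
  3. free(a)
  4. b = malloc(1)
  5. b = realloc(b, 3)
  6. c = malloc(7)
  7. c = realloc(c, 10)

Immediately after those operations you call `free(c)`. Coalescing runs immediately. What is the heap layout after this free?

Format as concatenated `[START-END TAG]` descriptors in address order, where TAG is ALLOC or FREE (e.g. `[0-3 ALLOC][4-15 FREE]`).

Op 1: a = malloc(6) -> a = 0; heap: [0-5 ALLOC][6-25 FREE]
Op 2: a = realloc(a, 3) -> a = 0; heap: [0-2 ALLOC][3-25 FREE]
Op 3: free(a) -> (freed a); heap: [0-25 FREE]
Op 4: b = malloc(1) -> b = 0; heap: [0-0 ALLOC][1-25 FREE]
Op 5: b = realloc(b, 3) -> b = 0; heap: [0-2 ALLOC][3-25 FREE]
Op 6: c = malloc(7) -> c = 3; heap: [0-2 ALLOC][3-9 ALLOC][10-25 FREE]
Op 7: c = realloc(c, 10) -> c = 3; heap: [0-2 ALLOC][3-12 ALLOC][13-25 FREE]
free(c): c = 3 -> block [3-12 ALLOC]; mark free, coalesce with adjacent free neighbors -> [0-2 ALLOC][3-25 FREE]

Answer: [0-2 ALLOC][3-25 FREE]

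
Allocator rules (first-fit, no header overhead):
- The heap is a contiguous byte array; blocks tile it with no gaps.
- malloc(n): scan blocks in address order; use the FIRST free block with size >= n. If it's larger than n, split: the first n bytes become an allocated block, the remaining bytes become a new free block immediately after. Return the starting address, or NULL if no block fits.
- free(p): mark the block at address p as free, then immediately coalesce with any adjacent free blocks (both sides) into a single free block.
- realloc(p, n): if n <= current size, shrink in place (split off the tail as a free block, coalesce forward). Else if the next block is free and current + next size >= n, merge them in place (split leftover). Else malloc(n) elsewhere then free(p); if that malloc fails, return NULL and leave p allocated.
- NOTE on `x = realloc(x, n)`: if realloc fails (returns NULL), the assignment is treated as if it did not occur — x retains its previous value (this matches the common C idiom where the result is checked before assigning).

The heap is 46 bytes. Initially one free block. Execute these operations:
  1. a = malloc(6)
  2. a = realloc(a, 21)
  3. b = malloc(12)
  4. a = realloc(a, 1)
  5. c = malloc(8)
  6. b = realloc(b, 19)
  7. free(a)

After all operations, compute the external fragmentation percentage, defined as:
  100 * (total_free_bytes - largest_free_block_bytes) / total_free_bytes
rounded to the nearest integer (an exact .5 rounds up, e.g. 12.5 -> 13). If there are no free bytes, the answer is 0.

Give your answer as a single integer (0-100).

Answer: 37

Derivation:
Op 1: a = malloc(6) -> a = 0; heap: [0-5 ALLOC][6-45 FREE]
Op 2: a = realloc(a, 21) -> a = 0; heap: [0-20 ALLOC][21-45 FREE]
Op 3: b = malloc(12) -> b = 21; heap: [0-20 ALLOC][21-32 ALLOC][33-45 FREE]
Op 4: a = realloc(a, 1) -> a = 0; heap: [0-0 ALLOC][1-20 FREE][21-32 ALLOC][33-45 FREE]
Op 5: c = malloc(8) -> c = 1; heap: [0-0 ALLOC][1-8 ALLOC][9-20 FREE][21-32 ALLOC][33-45 FREE]
Op 6: b = realloc(b, 19) -> b = 21; heap: [0-0 ALLOC][1-8 ALLOC][9-20 FREE][21-39 ALLOC][40-45 FREE]
Op 7: free(a) -> (freed a); heap: [0-0 FREE][1-8 ALLOC][9-20 FREE][21-39 ALLOC][40-45 FREE]
Free blocks: [1 12 6] total_free=19 largest=12 -> 100*(19-12)/19 = 700/19 ≈ 36.842 -> rounds to 37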